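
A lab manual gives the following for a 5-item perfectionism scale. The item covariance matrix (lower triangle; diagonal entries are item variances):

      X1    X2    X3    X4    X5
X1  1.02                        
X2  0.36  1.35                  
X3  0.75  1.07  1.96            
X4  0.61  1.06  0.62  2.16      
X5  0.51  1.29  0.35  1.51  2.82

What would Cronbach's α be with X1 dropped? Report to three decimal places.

α = 0.783

Remaining items: X2, X3, X4, X5 (k = 4).
Σσ²ᵢ = 1.35 + 1.96 + 2.16 + 2.82 = 8.29
σ²_total = 8.29 + 2 × 5.90 = 20.09
α (item deleted) = (4/3)·(1 − 8.29/20.09) = 0.783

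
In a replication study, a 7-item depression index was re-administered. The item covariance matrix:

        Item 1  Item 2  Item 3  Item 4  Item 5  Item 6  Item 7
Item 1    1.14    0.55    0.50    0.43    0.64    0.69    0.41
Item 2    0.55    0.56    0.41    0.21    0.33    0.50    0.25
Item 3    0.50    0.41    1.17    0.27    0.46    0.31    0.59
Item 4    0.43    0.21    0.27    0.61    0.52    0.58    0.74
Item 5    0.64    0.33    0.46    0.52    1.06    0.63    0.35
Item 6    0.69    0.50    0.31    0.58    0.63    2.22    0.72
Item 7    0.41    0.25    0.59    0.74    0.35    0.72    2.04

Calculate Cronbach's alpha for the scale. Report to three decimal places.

Cronbach's alpha = 0.812

Σσ²ᵢ = 1.14 + 0.56 + 1.17 + 0.61 + 1.06 + 2.22 + 2.04 = 8.80
Sum of the distinct covariances = 10.09
σ²_T = 8.80 + 2 × 10.09 = 28.98
α = (k/(k−1))·(1 − Σσ²ᵢ/σ²_T) = (7/6)·(1 − 8.80/28.98) = 0.812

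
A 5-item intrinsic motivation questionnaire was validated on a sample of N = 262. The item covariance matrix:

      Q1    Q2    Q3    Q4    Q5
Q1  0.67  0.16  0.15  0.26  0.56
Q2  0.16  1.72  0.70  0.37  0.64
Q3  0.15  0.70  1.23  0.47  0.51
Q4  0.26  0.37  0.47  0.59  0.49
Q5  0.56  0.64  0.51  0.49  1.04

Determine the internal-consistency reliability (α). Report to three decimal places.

ΣVar(i) = 0.67 + 1.72 + 1.23 + 0.59 + 1.04 = 5.25
Sum of off-diagonal covariances = 4.31
Var(T) = 5.25 + 2 × 4.31 = 13.87
α = (k/(k−1))·(1 − ΣVar(i)/Var(T)) = (5/4)·(1 − 5.25/13.87) = 0.777

α = 0.777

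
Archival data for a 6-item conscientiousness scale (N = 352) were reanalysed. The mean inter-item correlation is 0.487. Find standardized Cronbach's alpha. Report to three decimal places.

Standardized α = k·r̄ / (1 + (k−1)·r̄) = 6 × 0.487 / (1 + 5 × 0.487)
  = 2.9220 / 3.4350 = 0.851

standardized Cronbach's alpha = 0.851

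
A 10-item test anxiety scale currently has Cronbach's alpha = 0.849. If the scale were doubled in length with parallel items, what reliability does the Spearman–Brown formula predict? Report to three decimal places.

Length factor m = 2
α' = m·α / (1 + (m−1)·α)
   = 2 × 0.849 / (1 + (2 − 1) × 0.849)
   = 1.6980 / 1.8490 = 0.918

predicted reliability = 0.918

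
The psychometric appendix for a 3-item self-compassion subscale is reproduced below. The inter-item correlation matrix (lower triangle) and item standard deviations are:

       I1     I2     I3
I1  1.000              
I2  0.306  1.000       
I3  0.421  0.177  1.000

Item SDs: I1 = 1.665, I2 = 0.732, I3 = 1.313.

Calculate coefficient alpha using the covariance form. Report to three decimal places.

coefficient alpha = 0.552

Σσ²ᵢ = 1.665² + 0.732² + 1.313² = 5.0320
Covariances σ_ij = r_ij · s_i · s_j:
  σ(I1,I2) = 0.306 × 1.665 × 0.732 = 0.3729
  σ(I1,I3) = 0.421 × 1.665 × 1.313 = 0.9204
  σ(I2,I3) = 0.177 × 0.732 × 1.313 = 0.1701
σ²_T = Σσ²ᵢ + 2·Σσ_ij = 5.0320 + 2 × 1.4634 = 7.9588
α = (3/2)·(1 − 5.0320/7.9588) = 0.552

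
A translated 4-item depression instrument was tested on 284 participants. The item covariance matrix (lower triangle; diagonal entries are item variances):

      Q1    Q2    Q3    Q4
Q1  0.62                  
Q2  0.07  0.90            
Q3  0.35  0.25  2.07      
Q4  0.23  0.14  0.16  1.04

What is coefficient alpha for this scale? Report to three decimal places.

coefficient alpha = 0.455

Σσᵢ² = 0.62 + 0.90 + 2.07 + 1.04 = 4.63
Sum of the distinct covariances = 1.20
σ²_T = 4.63 + 2 × 1.20 = 7.03
α = (k/(k−1))·(1 − Σσᵢ²/σ²_T) = (4/3)·(1 − 4.63/7.03) = 0.455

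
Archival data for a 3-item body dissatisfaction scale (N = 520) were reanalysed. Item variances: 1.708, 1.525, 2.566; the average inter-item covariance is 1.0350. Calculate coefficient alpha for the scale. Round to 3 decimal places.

α = 0.776

ΣVar(i) = 1.708 + 1.525 + 2.566 = 5.799
Sum of the 3 distinct covariances = 3 × 1.0350 = 3.1050
Var(T) = ΣVar(i) + 2·Σcov = 5.799 + 2 × 3.1050 = 12.0090
α = (3/2)·(1 − 5.799/12.0090) = 0.776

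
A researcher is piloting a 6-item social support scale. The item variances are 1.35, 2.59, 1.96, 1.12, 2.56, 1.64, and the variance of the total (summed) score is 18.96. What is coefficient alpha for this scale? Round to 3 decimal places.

ΣVar(i) = 1.35 + 2.59 + 1.96 + 1.12 + 2.56 + 1.64 = 11.22
α = (k/(k−1))·(1 − ΣVar(i)/σ²_T) = (6/5)·(1 − 11.22/18.96) = 0.490

coefficient alpha = 0.490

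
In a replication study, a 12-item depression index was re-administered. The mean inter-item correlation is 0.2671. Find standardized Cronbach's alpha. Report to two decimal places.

standardized Cronbach's alpha = 0.81

Standardized α = k·r̄ / (1 + (k−1)·r̄) = 12 × 0.2671 / (1 + 11 × 0.2671)
  = 3.2052 / 3.9381 = 0.81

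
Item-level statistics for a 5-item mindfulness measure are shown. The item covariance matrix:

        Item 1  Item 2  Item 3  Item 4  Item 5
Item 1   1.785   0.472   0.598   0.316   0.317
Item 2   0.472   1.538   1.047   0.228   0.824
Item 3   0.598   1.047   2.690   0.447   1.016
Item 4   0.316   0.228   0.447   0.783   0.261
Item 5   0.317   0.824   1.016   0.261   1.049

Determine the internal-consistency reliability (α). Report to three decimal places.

Σσ²ᵢ = 1.785 + 1.538 + 2.690 + 0.783 + 1.049 = 7.845
Σ_{i<j} σ_ij = 5.526
σ²_T = 7.845 + 2 × 5.526 = 18.897
α = (k/(k−1))·(1 − Σσ²ᵢ/σ²_T) = (5/4)·(1 − 7.845/18.897) = 0.731

α = 0.731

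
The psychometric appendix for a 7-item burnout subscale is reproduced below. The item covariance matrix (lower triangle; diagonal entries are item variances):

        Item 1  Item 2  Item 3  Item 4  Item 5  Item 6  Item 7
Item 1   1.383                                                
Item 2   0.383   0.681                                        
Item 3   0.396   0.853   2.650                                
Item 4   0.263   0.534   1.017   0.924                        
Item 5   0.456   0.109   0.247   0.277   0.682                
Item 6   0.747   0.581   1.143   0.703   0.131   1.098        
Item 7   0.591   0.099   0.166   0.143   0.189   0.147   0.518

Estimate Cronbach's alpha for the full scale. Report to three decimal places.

Cronbach's alpha = 0.814

sum of item variances = 1.383 + 0.681 + 2.650 + 0.924 + 0.682 + 1.098 + 0.518 = 7.936
Σ_{i<j} σ_ij = 9.175
Var(T) = 7.936 + 2 × 9.175 = 26.286
α = (k/(k−1))·(1 − sum of item variances/Var(T)) = (7/6)·(1 − 7.936/26.286) = 0.814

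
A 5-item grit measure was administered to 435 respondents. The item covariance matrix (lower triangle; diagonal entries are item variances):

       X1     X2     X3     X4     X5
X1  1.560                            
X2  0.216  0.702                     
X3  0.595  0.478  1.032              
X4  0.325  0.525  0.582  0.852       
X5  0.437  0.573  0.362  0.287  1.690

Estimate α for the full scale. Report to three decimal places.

ΣVar(i) = 1.560 + 0.702 + 1.032 + 0.852 + 1.690 = 5.836
Sum of the distinct covariances = 4.380
σ²_total = 5.836 + 2 × 4.380 = 14.596
α = (k/(k−1))·(1 − ΣVar(i)/σ²_total) = (5/4)·(1 − 5.836/14.596) = 0.750

α = 0.750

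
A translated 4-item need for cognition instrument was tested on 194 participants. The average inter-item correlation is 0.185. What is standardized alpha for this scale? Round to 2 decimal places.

standardized alpha = 0.48

Standardized α = k·r̄ / (1 + (k−1)·r̄) = 4 × 0.185 / (1 + 3 × 0.185)
  = 0.7400 / 1.5550 = 0.48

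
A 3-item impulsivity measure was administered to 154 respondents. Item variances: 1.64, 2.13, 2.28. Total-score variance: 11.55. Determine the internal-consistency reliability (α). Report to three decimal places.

α = 0.714

ΣVar(i) = 1.64 + 2.13 + 2.28 = 6.05
α = (k/(k−1))·(1 − ΣVar(i)/total variance) = (3/2)·(1 − 6.05/11.55) = 0.714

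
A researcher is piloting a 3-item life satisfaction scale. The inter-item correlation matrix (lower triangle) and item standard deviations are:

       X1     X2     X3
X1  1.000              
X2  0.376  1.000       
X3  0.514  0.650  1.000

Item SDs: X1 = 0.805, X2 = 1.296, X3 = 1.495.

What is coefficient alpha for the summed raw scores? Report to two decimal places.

coefficient alpha = 0.75

Σσ²ᵢ = 0.805² + 1.296² + 1.495² = 4.5627
Covariances σ_ij = r_ij · s_i · s_j:
  σ(X1,X2) = 0.376 × 0.805 × 1.296 = 0.3923
  σ(X1,X3) = 0.514 × 0.805 × 1.495 = 0.6186
  σ(X2,X3) = 0.650 × 1.296 × 1.495 = 1.2594
σ²_T = Σσ²ᵢ + 2·Σσ_ij = 4.5627 + 2 × 2.2703 = 9.1033
α = (3/2)·(1 − 4.5627/9.1033) = 0.75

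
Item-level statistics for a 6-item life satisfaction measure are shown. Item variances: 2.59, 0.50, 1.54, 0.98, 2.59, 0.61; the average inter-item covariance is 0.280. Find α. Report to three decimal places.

α = 0.586

ΣVar(i) = 2.59 + 0.50 + 1.54 + 0.98 + 2.59 + 0.61 = 8.81
Sum of the 15 distinct covariances = 15 × 0.280 = 4.200
Var(T) = ΣVar(i) + 2·Σcov = 8.81 + 2 × 4.200 = 17.210
α = (6/5)·(1 − 8.81/17.210) = 0.586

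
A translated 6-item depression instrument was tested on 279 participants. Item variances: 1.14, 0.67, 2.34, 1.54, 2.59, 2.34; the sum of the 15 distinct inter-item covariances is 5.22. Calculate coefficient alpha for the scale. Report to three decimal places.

Σσᵢ² = 1.14 + 0.67 + 2.34 + 1.54 + 2.59 + 2.34 = 10.62
Sum of distinct covariances = 5.22
Var(T) = Σσᵢ² + 2·Σcov = 10.62 + 2 × 5.22 = 21.06
α = (6/5)·(1 − 10.62/21.06) = 0.595

α = 0.595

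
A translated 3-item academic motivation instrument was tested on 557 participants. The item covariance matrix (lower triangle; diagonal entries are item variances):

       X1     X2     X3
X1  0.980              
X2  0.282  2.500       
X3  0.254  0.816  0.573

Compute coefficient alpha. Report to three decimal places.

coefficient alpha = 0.600

ΣVar(i) = 0.980 + 2.500 + 0.573 = 4.053
Sum of the distinct covariances = 1.352
total variance = 4.053 + 2 × 1.352 = 6.757
α = (k/(k−1))·(1 − ΣVar(i)/total variance) = (3/2)·(1 − 4.053/6.757) = 0.600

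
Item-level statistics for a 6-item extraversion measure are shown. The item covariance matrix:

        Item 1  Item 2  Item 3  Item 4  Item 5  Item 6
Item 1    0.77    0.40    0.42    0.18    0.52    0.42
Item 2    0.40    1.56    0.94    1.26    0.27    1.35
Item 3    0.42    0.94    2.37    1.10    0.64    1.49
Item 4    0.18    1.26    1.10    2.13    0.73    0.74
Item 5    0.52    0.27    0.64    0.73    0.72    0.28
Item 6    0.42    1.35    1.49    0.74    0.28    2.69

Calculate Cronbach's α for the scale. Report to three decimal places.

α = 0.813

sum of item variances = 0.77 + 1.56 + 2.37 + 2.13 + 0.72 + 2.69 = 10.24
Sum of the distinct covariances = 10.74
total variance = 10.24 + 2 × 10.74 = 31.72
α = (k/(k−1))·(1 − sum of item variances/total variance) = (6/5)·(1 − 10.24/31.72) = 0.813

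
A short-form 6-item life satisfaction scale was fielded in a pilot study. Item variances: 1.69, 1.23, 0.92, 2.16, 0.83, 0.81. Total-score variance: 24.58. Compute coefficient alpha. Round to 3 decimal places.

α = 0.827

ΣVar(i) = 1.69 + 1.23 + 0.92 + 2.16 + 0.83 + 0.81 = 7.64
α = (k/(k−1))·(1 − ΣVar(i)/total variance) = (6/5)·(1 − 7.64/24.58) = 0.827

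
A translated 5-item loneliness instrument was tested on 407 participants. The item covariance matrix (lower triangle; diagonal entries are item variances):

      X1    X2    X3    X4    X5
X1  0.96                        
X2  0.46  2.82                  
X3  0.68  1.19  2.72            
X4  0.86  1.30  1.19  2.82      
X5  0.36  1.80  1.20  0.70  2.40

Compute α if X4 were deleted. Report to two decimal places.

α = 0.75

Remaining items: X1, X2, X3, X5 (k = 4).
Σσᵢ² = 0.96 + 2.82 + 2.72 + 2.40 = 8.90
σ²_T = 8.90 + 2 × 5.69 = 20.28
α (item deleted) = (4/3)·(1 − 8.90/20.28) = 0.75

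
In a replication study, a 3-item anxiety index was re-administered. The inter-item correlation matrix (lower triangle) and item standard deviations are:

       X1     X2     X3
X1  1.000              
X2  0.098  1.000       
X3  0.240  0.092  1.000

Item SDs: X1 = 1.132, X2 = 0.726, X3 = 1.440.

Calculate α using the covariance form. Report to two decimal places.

α = 0.34

Σσ²ᵢ = 1.132² + 0.726² + 1.440² = 3.8821
Covariances σ_ij = r_ij · s_i · s_j:
  σ(X1,X2) = 0.098 × 1.132 × 0.726 = 0.0805
  σ(X1,X3) = 0.240 × 1.132 × 1.440 = 0.3912
  σ(X2,X3) = 0.092 × 0.726 × 1.440 = 0.0962
σ²_T = Σσ²ᵢ + 2·Σσ_ij = 3.8821 + 2 × 0.5679 = 5.0179
α = (3/2)·(1 − 3.8821/5.0179) = 0.34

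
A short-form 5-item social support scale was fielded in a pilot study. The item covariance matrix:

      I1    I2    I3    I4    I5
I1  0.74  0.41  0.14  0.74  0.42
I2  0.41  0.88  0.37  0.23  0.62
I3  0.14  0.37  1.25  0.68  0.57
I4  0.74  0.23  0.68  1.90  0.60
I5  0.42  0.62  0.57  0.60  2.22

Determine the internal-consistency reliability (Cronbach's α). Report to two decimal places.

sum of item variances = 0.74 + 0.88 + 1.25 + 1.90 + 2.22 = 6.99
Sum of off-diagonal covariances = 4.78
Var(T) = 6.99 + 2 × 4.78 = 16.55
α = (k/(k−1))·(1 − sum of item variances/Var(T)) = (5/4)·(1 − 6.99/16.55) = 0.72

α = 0.72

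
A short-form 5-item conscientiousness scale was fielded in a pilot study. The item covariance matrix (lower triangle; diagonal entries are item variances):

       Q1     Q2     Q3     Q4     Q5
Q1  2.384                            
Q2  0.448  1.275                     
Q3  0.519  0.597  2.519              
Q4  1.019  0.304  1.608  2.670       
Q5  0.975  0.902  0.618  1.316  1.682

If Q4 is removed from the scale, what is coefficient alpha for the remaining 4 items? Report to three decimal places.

Remaining items: Q1, Q2, Q3, Q5 (k = 4).
Σσᵢ² = 2.384 + 1.275 + 2.519 + 1.682 = 7.860
σ²_total = 7.860 + 2 × 4.059 = 15.978
α (item deleted) = (4/3)·(1 − 7.860/15.978) = 0.677

α = 0.677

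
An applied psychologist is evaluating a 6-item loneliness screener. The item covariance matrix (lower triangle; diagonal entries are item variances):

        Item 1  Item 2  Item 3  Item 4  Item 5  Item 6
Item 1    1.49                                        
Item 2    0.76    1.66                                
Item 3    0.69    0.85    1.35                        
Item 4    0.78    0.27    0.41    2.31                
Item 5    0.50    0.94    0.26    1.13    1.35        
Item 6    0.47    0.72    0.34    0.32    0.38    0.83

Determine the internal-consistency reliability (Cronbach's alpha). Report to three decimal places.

Σσ²ᵢ = 1.49 + 1.66 + 1.35 + 2.31 + 1.35 + 0.83 = 8.99
Sum of the distinct covariances = 8.82
σ²_total = 8.99 + 2 × 8.82 = 26.63
α = (k/(k−1))·(1 − Σσ²ᵢ/σ²_total) = (6/5)·(1 − 8.99/26.63) = 0.795

α = 0.795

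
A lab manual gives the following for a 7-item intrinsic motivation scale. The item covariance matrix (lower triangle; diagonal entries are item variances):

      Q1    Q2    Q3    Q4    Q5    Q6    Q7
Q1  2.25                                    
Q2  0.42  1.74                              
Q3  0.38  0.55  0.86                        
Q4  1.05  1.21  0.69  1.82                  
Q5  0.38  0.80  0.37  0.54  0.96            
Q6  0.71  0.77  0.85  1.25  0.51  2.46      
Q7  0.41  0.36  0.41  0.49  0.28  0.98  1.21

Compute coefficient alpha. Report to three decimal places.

ΣVar(i) = 2.25 + 1.74 + 0.86 + 1.82 + 0.96 + 2.46 + 1.21 = 11.30
Sum of off-diagonal covariances = 13.41
σ²_T = 11.30 + 2 × 13.41 = 38.12
α = (k/(k−1))·(1 − ΣVar(i)/σ²_T) = (7/6)·(1 − 11.30/38.12) = 0.821

α = 0.821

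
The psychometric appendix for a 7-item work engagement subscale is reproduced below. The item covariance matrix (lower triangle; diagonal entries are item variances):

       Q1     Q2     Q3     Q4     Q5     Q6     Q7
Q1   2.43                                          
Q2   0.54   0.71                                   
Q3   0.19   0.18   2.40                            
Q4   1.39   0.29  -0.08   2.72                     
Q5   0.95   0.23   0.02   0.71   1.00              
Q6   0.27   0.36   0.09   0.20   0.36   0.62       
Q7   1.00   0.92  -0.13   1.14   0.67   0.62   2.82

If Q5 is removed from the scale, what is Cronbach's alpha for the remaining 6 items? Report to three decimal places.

Remaining items: Q1, Q2, Q3, Q4, Q6, Q7 (k = 6).
ΣVar(i) = 2.43 + 0.71 + 2.40 + 2.72 + 0.62 + 2.82 = 11.70
Var(T) = 11.70 + 2 × 6.98 = 25.66
α (item deleted) = (6/5)·(1 − 11.70/25.66) = 0.653

Cronbach's alpha = 0.653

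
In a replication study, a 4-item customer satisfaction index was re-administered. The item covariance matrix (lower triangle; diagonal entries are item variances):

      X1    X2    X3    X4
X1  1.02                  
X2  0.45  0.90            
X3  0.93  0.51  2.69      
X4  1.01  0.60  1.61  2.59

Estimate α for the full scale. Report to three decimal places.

α = 0.782

Σσ²ᵢ = 1.02 + 0.90 + 2.69 + 2.59 = 7.20
Σ_{i<j} σ_ij = 5.11
σ²_T = 7.20 + 2 × 5.11 = 17.42
α = (k/(k−1))·(1 − Σσ²ᵢ/σ²_T) = (4/3)·(1 − 7.20/17.42) = 0.782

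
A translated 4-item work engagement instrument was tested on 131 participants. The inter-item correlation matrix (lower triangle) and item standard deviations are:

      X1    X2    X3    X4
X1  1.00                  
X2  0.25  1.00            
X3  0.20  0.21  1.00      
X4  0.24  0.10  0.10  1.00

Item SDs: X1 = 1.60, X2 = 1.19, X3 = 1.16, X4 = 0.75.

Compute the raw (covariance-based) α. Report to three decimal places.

Σσ²ᵢ = 1.60² + 1.19² + 1.16² + 0.75² = 5.8842
Covariances σ_ij = r_ij · s_i · s_j:
  σ(X1,X2) = 0.25 × 1.60 × 1.19 = 0.4760
  σ(X1,X3) = 0.20 × 1.60 × 1.16 = 0.3712
  σ(X1,X4) = 0.24 × 1.60 × 0.75 = 0.2880
  σ(X2,X3) = 0.21 × 1.19 × 1.16 = 0.2899
  σ(X2,X4) = 0.10 × 1.19 × 0.75 = 0.0892
  σ(X3,X4) = 0.10 × 1.16 × 0.75 = 0.0870
σ²_T = Σσ²ᵢ + 2·Σσ_ij = 5.8842 + 2 × 1.6013 = 9.0868
α = (4/3)·(1 − 5.8842/9.0868) = 0.470

α = 0.470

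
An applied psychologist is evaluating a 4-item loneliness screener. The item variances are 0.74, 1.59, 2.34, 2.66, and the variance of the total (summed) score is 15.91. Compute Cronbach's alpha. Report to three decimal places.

α = 0.719

ΣVar(i) = 0.74 + 1.59 + 2.34 + 2.66 = 7.33
α = (k/(k−1))·(1 − ΣVar(i)/Var(T)) = (4/3)·(1 − 7.33/15.91) = 0.719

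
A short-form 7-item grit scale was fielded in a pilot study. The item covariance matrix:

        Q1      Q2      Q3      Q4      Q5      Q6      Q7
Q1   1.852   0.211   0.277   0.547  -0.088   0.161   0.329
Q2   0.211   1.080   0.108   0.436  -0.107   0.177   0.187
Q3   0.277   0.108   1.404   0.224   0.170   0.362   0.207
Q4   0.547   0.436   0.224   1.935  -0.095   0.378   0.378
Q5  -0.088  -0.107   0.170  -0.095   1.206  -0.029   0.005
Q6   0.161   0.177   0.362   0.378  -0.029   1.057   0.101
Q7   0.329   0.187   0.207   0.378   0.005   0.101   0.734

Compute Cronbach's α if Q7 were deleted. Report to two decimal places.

Remaining items: Q1, Q2, Q3, Q4, Q5, Q6 (k = 6).
sum of item variances = 1.852 + 1.080 + 1.404 + 1.935 + 1.206 + 1.057 = 8.534
σ²_total = 8.534 + 2 × 2.732 = 13.998
α (item deleted) = (6/5)·(1 − 8.534/13.998) = 0.47

Cronbach's α = 0.47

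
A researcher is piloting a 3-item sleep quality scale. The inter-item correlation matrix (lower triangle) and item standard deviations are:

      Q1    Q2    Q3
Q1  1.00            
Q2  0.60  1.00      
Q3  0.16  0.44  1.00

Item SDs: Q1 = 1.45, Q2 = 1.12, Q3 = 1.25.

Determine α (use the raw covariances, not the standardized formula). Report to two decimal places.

α = 0.65

Σσ²ᵢ = 1.45² + 1.12² + 1.25² = 4.9194
Covariances σ_ij = r_ij · s_i · s_j:
  σ(Q1,Q2) = 0.60 × 1.45 × 1.12 = 0.9744
  σ(Q1,Q3) = 0.16 × 1.45 × 1.25 = 0.2900
  σ(Q2,Q3) = 0.44 × 1.12 × 1.25 = 0.6160
σ²_T = Σσ²ᵢ + 2·Σσ_ij = 4.9194 + 2 × 1.8804 = 8.6802
α = (3/2)·(1 − 4.9194/8.6802) = 0.65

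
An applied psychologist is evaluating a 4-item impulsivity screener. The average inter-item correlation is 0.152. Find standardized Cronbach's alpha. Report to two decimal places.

standardized Cronbach's alpha = 0.42

Standardized α = k·r̄ / (1 + (k−1)·r̄) = 4 × 0.152 / (1 + 3 × 0.152)
  = 0.6080 / 1.4560 = 0.42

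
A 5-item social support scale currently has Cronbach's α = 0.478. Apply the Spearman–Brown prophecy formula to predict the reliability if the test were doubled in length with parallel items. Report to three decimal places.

predicted reliability = 0.647

Length factor m = 2
α' = m·α / (1 + (m−1)·α)
   = 2 × 0.478 / (1 + (2 − 1) × 0.478)
   = 0.9560 / 1.4780 = 0.647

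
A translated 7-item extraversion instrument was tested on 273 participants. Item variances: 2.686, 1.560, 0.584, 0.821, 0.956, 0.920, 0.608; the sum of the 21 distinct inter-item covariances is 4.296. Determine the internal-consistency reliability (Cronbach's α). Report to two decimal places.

Σσᵢ² = 2.686 + 1.560 + 0.584 + 0.821 + 0.956 + 0.920 + 0.608 = 8.135
Sum of distinct covariances = 4.296
σ²_T = Σσᵢ² + 2·Σcov = 8.135 + 2 × 4.296 = 16.727
α = (7/6)·(1 − 8.135/16.727) = 0.60

α = 0.60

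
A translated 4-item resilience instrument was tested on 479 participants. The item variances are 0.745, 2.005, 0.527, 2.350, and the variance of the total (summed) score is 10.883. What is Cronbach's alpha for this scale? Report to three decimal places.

α = 0.644

ΣVar(i) = 0.745 + 2.005 + 0.527 + 2.350 = 5.627
α = (k/(k−1))·(1 − ΣVar(i)/σ²_total) = (4/3)·(1 − 5.627/10.883) = 0.644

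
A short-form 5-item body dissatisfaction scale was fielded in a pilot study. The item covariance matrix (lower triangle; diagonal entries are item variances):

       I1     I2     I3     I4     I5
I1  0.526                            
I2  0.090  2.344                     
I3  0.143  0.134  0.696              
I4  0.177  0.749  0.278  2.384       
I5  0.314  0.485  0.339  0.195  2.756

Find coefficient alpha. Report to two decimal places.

α = 0.50

Σσ²ᵢ = 0.526 + 2.344 + 0.696 + 2.384 + 2.756 = 8.706
Sum of off-diagonal covariances = 2.904
σ²_total = 8.706 + 2 × 2.904 = 14.514
α = (k/(k−1))·(1 − Σσ²ᵢ/σ²_total) = (5/4)·(1 − 8.706/14.514) = 0.50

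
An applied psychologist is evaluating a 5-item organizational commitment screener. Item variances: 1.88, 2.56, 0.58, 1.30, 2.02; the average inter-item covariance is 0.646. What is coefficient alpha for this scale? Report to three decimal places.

Σσ²ᵢ = 1.88 + 2.56 + 0.58 + 1.30 + 2.02 = 8.34
Sum of the 10 distinct covariances = 10 × 0.646 = 6.460
Var(T) = Σσ²ᵢ + 2·Σcov = 8.34 + 2 × 6.460 = 21.260
α = (5/4)·(1 − 8.34/21.260) = 0.760

α = 0.760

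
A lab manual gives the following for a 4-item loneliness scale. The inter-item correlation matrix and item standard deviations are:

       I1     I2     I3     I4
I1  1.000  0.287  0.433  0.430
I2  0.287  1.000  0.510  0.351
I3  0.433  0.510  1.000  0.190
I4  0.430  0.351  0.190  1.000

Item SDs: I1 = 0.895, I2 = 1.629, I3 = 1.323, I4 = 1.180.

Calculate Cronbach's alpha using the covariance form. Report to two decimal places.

α = 0.68

Σσ²ᵢ = 0.895² + 1.629² + 1.323² + 1.180² = 6.5974
Covariances σ_ij = r_ij · s_i · s_j:
  σ(I1,I2) = 0.287 × 0.895 × 1.629 = 0.4184
  σ(I1,I3) = 0.433 × 0.895 × 1.323 = 0.5127
  σ(I1,I4) = 0.430 × 0.895 × 1.180 = 0.4541
  σ(I2,I3) = 0.510 × 1.629 × 1.323 = 1.0991
  σ(I2,I4) = 0.351 × 1.629 × 1.180 = 0.6747
  σ(I3,I4) = 0.190 × 1.323 × 1.180 = 0.2966
σ²_T = Σσ²ᵢ + 2·Σσ_ij = 6.5974 + 2 × 3.4556 = 13.5086
α = (4/3)·(1 − 6.5974/13.5086) = 0.68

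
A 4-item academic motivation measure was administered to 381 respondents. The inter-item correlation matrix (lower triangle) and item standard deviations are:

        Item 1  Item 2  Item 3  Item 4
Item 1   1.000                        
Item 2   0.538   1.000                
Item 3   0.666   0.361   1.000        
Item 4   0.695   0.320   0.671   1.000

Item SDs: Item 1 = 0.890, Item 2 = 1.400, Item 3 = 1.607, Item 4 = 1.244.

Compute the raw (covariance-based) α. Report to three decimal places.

α = 0.796

Σσ²ᵢ = 0.890² + 1.400² + 1.607² + 1.244² = 6.8821
Covariances σ_ij = r_ij · s_i · s_j:
  σ(Item 1,Item 2) = 0.538 × 0.890 × 1.400 = 0.6703
  σ(Item 1,Item 3) = 0.666 × 0.890 × 1.607 = 0.9525
  σ(Item 1,Item 4) = 0.695 × 0.890 × 1.244 = 0.7695
  σ(Item 2,Item 3) = 0.361 × 1.400 × 1.607 = 0.8122
  σ(Item 2,Item 4) = 0.320 × 1.400 × 1.244 = 0.5573
  σ(Item 3,Item 4) = 0.671 × 1.607 × 1.244 = 1.3414
σ²_T = Σσ²ᵢ + 2·Σσ_ij = 6.8821 + 2 × 5.1032 = 17.0885
α = (4/3)·(1 − 6.8821/17.0885) = 0.796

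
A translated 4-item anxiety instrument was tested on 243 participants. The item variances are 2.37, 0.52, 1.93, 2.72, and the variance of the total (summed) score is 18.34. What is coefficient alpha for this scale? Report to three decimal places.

α = 0.785

Σσᵢ² = 2.37 + 0.52 + 1.93 + 2.72 = 7.54
α = (k/(k−1))·(1 − Σσᵢ²/σ²_total) = (4/3)·(1 − 7.54/18.34) = 0.785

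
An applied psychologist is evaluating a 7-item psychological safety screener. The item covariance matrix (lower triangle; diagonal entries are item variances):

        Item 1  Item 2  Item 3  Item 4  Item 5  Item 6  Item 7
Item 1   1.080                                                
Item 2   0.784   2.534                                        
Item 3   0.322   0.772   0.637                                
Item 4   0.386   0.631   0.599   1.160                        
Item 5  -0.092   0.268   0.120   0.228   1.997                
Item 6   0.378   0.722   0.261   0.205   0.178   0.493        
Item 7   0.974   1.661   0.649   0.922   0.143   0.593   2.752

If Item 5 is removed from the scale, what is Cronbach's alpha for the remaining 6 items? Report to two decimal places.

Remaining items: Item 1, Item 2, Item 3, Item 4, Item 6, Item 7 (k = 6).
sum of item variances = 1.080 + 2.534 + 0.637 + 1.160 + 0.493 + 2.752 = 8.656
σ²_total = 8.656 + 2 × 9.859 = 28.374
α (item deleted) = (6/5)·(1 − 8.656/28.374) = 0.83

Cronbach's alpha = 0.83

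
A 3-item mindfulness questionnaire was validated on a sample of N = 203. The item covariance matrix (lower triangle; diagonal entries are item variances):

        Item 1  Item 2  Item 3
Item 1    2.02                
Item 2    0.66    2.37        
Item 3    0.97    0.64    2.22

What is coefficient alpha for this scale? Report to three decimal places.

coefficient alpha = 0.611

Σσᵢ² = 2.02 + 2.37 + 2.22 = 6.61
Sum of off-diagonal covariances = 2.27
σ²_T = 6.61 + 2 × 2.27 = 11.15
α = (k/(k−1))·(1 − Σσᵢ²/σ²_T) = (3/2)·(1 − 6.61/11.15) = 0.611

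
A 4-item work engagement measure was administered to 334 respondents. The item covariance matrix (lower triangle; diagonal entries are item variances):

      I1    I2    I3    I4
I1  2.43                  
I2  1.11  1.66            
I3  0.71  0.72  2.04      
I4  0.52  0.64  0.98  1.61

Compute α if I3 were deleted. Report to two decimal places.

Remaining items: I1, I2, I4 (k = 3).
sum of item variances = 2.43 + 1.66 + 1.61 = 5.70
σ²_T = 5.70 + 2 × 2.27 = 10.24
α (item deleted) = (3/2)·(1 − 5.70/10.24) = 0.67

α = 0.67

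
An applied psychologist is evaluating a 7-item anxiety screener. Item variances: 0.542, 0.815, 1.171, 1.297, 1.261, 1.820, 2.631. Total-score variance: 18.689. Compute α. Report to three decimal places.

sum of item variances = 0.542 + 0.815 + 1.171 + 1.297 + 1.261 + 1.820 + 2.631 = 9.537
α = (k/(k−1))·(1 − sum of item variances/total variance) = (7/6)·(1 − 9.537/18.689) = 0.571

α = 0.571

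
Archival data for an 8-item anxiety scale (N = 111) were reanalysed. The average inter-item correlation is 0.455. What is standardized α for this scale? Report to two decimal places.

standardized α = 0.87

Standardized α = k·r̄ / (1 + (k−1)·r̄) = 8 × 0.455 / (1 + 7 × 0.455)
  = 3.6400 / 4.1850 = 0.87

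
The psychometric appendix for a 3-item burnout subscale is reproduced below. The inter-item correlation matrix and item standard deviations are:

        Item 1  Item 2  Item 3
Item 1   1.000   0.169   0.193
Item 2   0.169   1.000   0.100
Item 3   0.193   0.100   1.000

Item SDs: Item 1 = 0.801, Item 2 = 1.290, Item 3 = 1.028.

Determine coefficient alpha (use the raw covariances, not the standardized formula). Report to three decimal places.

coefficient alpha = 0.326

Σσ²ᵢ = 0.801² + 1.290² + 1.028² = 3.3625
Covariances σ_ij = r_ij · s_i · s_j:
  σ(Item 1,Item 2) = 0.169 × 0.801 × 1.290 = 0.1746
  σ(Item 1,Item 3) = 0.193 × 0.801 × 1.028 = 0.1589
  σ(Item 2,Item 3) = 0.100 × 1.290 × 1.028 = 0.1326
σ²_T = Σσ²ᵢ + 2·Σσ_ij = 3.3625 + 2 × 0.4661 = 4.2947
α = (3/2)·(1 − 3.3625/4.2947) = 0.326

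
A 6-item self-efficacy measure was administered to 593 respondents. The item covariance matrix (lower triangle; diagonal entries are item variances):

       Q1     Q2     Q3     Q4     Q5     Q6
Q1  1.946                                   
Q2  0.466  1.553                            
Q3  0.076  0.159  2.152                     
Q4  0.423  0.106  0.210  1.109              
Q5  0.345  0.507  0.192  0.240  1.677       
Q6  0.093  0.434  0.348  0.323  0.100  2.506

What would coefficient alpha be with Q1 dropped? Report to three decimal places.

Remaining items: Q2, Q3, Q4, Q5, Q6 (k = 5).
ΣVar(i) = 1.553 + 2.152 + 1.109 + 1.677 + 2.506 = 8.997
σ²_total = 8.997 + 2 × 2.619 = 14.235
α (item deleted) = (5/4)·(1 − 8.997/14.235) = 0.460

coefficient alpha = 0.460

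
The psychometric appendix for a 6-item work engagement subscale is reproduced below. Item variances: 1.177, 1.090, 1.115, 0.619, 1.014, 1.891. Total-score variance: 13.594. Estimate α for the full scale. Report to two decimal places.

Σσᵢ² = 1.177 + 1.090 + 1.115 + 0.619 + 1.014 + 1.891 = 6.906
α = (k/(k−1))·(1 − Σσᵢ²/σ²_T) = (6/5)·(1 − 6.906/13.594) = 0.59

α = 0.59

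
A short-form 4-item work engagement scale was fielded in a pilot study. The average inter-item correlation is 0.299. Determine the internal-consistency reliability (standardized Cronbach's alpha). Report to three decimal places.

α = 0.630

Standardized α = k·r̄ / (1 + (k−1)·r̄) = 4 × 0.299 / (1 + 3 × 0.299)
  = 1.1960 / 1.8970 = 0.630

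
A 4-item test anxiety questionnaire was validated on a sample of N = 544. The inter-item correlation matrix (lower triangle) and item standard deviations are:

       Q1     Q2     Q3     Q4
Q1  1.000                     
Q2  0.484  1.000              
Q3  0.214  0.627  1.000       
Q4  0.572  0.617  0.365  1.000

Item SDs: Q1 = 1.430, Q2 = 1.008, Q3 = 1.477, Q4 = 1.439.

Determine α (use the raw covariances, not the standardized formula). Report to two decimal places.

α = 0.77

Σσ²ᵢ = 1.430² + 1.008² + 1.477² + 1.439² = 7.3132
Covariances σ_ij = r_ij · s_i · s_j:
  σ(Q1,Q2) = 0.484 × 1.430 × 1.008 = 0.6977
  σ(Q1,Q3) = 0.214 × 1.430 × 1.477 = 0.4520
  σ(Q1,Q4) = 0.572 × 1.430 × 1.439 = 1.1770
  σ(Q2,Q3) = 0.627 × 1.008 × 1.477 = 0.9335
  σ(Q2,Q4) = 0.617 × 1.008 × 1.439 = 0.8950
  σ(Q3,Q4) = 0.365 × 1.477 × 1.439 = 0.7758
σ²_T = Σσ²ᵢ + 2·Σσ_ij = 7.3132 + 2 × 4.9310 = 17.1752
α = (4/3)·(1 − 7.3132/17.1752) = 0.77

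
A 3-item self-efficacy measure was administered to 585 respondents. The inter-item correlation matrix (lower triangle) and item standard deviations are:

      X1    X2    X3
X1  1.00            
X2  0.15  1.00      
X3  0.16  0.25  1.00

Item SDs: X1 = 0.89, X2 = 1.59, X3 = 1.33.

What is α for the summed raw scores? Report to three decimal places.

Σσ²ᵢ = 0.89² + 1.59² + 1.33² = 5.0891
Covariances σ_ij = r_ij · s_i · s_j:
  σ(X1,X2) = 0.15 × 0.89 × 1.59 = 0.2123
  σ(X1,X3) = 0.16 × 0.89 × 1.33 = 0.1894
  σ(X2,X3) = 0.25 × 1.59 × 1.33 = 0.5287
σ²_T = Σσ²ᵢ + 2·Σσ_ij = 5.0891 + 2 × 0.9304 = 6.9499
α = (3/2)·(1 − 5.0891/6.9499) = 0.402

α = 0.402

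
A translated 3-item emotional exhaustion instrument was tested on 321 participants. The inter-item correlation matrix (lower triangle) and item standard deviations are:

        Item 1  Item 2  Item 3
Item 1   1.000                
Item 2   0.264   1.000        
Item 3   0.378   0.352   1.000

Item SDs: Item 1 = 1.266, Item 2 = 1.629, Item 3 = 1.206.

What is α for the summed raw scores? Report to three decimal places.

α = 0.583

Σσ²ᵢ = 1.266² + 1.629² + 1.206² = 5.7108
Covariances σ_ij = r_ij · s_i · s_j:
  σ(Item 1,Item 2) = 0.264 × 1.266 × 1.629 = 0.5445
  σ(Item 1,Item 3) = 0.378 × 1.266 × 1.206 = 0.5771
  σ(Item 2,Item 3) = 0.352 × 1.629 × 1.206 = 0.6915
σ²_T = Σσ²ᵢ + 2·Σσ_ij = 5.7108 + 2 × 1.8131 = 9.3370
α = (3/2)·(1 − 5.7108/9.3370) = 0.583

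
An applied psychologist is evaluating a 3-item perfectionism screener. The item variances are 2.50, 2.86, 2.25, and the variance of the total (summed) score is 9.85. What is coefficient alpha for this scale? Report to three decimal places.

Σσᵢ² = 2.50 + 2.86 + 2.25 = 7.61
α = (k/(k−1))·(1 − Σσᵢ²/σ²_total) = (3/2)·(1 − 7.61/9.85) = 0.341

coefficient alpha = 0.341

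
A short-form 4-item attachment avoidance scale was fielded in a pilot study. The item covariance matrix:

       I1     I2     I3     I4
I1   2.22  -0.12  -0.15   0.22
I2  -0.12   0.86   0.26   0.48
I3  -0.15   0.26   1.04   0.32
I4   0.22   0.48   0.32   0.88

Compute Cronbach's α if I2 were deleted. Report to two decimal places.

Cronbach's α = 0.24

Remaining items: I1, I3, I4 (k = 3).
Σσ²ᵢ = 2.22 + 1.04 + 0.88 = 4.14
σ²_total = 4.14 + 2 × 0.39 = 4.92
α (item deleted) = (3/2)·(1 − 4.14/4.92) = 0.24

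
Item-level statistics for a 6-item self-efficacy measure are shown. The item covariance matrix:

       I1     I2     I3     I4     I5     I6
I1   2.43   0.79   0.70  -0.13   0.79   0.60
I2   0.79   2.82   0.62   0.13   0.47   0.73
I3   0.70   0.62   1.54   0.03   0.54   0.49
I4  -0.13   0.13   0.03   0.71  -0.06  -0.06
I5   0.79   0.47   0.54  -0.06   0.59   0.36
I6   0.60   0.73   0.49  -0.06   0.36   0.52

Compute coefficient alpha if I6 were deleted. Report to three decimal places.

Remaining items: I1, I2, I3, I4, I5 (k = 5).
Σσᵢ² = 2.43 + 2.82 + 1.54 + 0.71 + 0.59 = 8.09
σ²_T = 8.09 + 2 × 3.88 = 15.85
α (item deleted) = (5/4)·(1 − 8.09/15.85) = 0.612

coefficient alpha = 0.612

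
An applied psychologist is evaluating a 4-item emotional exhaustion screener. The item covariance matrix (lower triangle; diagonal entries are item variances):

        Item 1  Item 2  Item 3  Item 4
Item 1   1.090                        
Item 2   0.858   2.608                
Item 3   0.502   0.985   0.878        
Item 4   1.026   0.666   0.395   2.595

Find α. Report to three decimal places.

ΣVar(i) = 1.090 + 2.608 + 0.878 + 2.595 = 7.171
Sum of the distinct covariances = 4.432
Var(T) = 7.171 + 2 × 4.432 = 16.035
α = (k/(k−1))·(1 − ΣVar(i)/Var(T)) = (4/3)·(1 − 7.171/16.035) = 0.737

α = 0.737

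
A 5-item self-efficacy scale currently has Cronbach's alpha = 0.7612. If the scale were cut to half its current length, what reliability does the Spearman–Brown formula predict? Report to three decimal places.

Length factor m = 1/2
α' = m·α / (1 − (1−m)·α)
   = 1/2 × 0.7612 / (1 − (1 − 1/2) × 0.7612)
   = 0.3806 / 0.6194 = 0.614

predicted reliability = 0.614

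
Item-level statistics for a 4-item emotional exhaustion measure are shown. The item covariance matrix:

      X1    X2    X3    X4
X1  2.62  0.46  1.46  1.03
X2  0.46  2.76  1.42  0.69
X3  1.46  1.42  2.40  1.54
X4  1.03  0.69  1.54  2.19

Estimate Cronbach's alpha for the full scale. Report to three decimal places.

Cronbach's alpha = 0.760

Σσᵢ² = 2.62 + 2.76 + 2.40 + 2.19 = 9.97
Σ_{i<j} σ_ij = 6.60
total variance = 9.97 + 2 × 6.60 = 23.17
α = (k/(k−1))·(1 − Σσᵢ²/total variance) = (4/3)·(1 − 9.97/23.17) = 0.760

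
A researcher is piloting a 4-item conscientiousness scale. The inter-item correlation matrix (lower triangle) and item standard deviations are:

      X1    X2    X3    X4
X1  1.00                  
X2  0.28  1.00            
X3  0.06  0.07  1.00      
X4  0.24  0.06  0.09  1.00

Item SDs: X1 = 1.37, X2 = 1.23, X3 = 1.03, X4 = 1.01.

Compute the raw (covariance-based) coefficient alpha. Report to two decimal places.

α = 0.39

Σσ²ᵢ = 1.37² + 1.23² + 1.03² + 1.01² = 5.4708
Covariances σ_ij = r_ij · s_i · s_j:
  σ(X1,X2) = 0.28 × 1.37 × 1.23 = 0.4718
  σ(X1,X3) = 0.06 × 1.37 × 1.03 = 0.0847
  σ(X1,X4) = 0.24 × 1.37 × 1.01 = 0.3321
  σ(X2,X3) = 0.07 × 1.23 × 1.03 = 0.0887
  σ(X2,X4) = 0.06 × 1.23 × 1.01 = 0.0745
  σ(X3,X4) = 0.09 × 1.03 × 1.01 = 0.0936
σ²_T = Σσ²ᵢ + 2·Σσ_ij = 5.4708 + 2 × 1.1454 = 7.7616
α = (4/3)·(1 − 5.4708/7.7616) = 0.39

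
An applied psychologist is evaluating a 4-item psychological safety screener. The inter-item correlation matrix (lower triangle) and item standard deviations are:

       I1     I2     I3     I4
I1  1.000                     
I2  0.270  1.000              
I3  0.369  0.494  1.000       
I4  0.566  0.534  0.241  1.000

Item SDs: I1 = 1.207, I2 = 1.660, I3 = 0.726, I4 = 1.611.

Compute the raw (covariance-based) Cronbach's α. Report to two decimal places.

Cronbach's α = 0.72

Σσ²ᵢ = 1.207² + 1.660² + 0.726² + 1.611² = 7.3348
Covariances σ_ij = r_ij · s_i · s_j:
  σ(I1,I2) = 0.270 × 1.207 × 1.660 = 0.5410
  σ(I1,I3) = 0.369 × 1.207 × 0.726 = 0.3233
  σ(I1,I4) = 0.566 × 1.207 × 1.611 = 1.1006
  σ(I2,I3) = 0.494 × 1.660 × 0.726 = 0.5953
  σ(I2,I4) = 0.534 × 1.660 × 1.611 = 1.4281
  σ(I3,I4) = 0.241 × 0.726 × 1.611 = 0.2819
σ²_T = Σσ²ᵢ + 2·Σσ_ij = 7.3348 + 2 × 4.2702 = 15.8752
α = (4/3)·(1 − 7.3348/15.8752) = 0.72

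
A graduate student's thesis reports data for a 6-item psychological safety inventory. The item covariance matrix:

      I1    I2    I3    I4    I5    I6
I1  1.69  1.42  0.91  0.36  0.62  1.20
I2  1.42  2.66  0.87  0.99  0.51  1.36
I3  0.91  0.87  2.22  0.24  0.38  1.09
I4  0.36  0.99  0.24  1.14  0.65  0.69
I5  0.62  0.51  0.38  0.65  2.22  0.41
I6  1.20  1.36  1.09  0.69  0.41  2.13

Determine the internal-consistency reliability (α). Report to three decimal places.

Σσ²ᵢ = 1.69 + 2.66 + 2.22 + 1.14 + 2.22 + 2.13 = 12.06
Σ_{i<j} σ_ij = 11.70
σ²_total = 12.06 + 2 × 11.70 = 35.46
α = (k/(k−1))·(1 − Σσ²ᵢ/σ²_total) = (6/5)·(1 − 12.06/35.46) = 0.792

α = 0.792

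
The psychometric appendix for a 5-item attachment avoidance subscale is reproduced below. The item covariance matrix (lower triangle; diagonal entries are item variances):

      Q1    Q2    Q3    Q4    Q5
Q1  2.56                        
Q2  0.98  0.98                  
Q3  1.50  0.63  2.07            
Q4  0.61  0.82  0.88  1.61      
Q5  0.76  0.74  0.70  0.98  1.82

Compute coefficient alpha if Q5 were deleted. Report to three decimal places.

Remaining items: Q1, Q2, Q3, Q4 (k = 4).
sum of item variances = 2.56 + 0.98 + 2.07 + 1.61 = 7.22
Var(T) = 7.22 + 2 × 5.42 = 18.06
α (item deleted) = (4/3)·(1 − 7.22/18.06) = 0.800

coefficient alpha = 0.800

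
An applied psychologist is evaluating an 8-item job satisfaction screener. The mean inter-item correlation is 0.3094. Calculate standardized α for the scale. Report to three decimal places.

Standardized α = k·r̄ / (1 + (k−1)·r̄) = 8 × 0.3094 / (1 + 7 × 0.3094)
  = 2.4752 / 3.1658 = 0.782

standardized α = 0.782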